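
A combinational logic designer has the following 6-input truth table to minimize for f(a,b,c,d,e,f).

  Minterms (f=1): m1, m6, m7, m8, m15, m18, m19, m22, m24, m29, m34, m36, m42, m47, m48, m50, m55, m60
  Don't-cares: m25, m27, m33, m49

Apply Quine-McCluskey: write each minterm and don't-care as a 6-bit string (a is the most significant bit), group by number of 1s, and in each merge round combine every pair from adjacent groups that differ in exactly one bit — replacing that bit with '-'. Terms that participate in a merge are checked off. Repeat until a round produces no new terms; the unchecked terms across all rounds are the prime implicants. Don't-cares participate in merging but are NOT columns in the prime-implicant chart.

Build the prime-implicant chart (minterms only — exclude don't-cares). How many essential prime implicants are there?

8

[col 0] 000001*, 000110*, 000111*, 001000*, 001111*, 010010*, 010011*, 010110*, 011000*, 011001*, 011011*, 011101*, 100001*, 100010*, 100100, 101010*, 101111*, 110000*, 110001*, 110010*, 110111, 111100
[col 1] -00001, -01111, -10010, 0-0110, 0-1000, 00-111, 00011-, 01-011, 010-10, 01001-, 011-01, 0110-1, 01100-, 1-0001, 1-0010, 10-010, 1100-0, 11000-
Prime implicants: -00001, -01111, -10010, 0-0110, 0-1000, 00-111, 00011-, 01-011, 010-10, 01001-, 011-01, 0110-1, 01100-, 1-0001, 1-0010, 10-010, 100100, 1100-0, 11000-, 110111, 111100
PI chart (minterm → PIs covering it):
  1 | -00001  (sole → essential)
  6 | 0-0110,00011-
  7 | 00-111,00011-
  8 | 0-1000  (sole → essential)
  15 | -01111,00-111
  18 | -10010,010-10,01001-
  19 | 01-011,01001-
  22 | 0-0110,010-10
  24 | 0-1000,01100-
  29 | 011-01  (sole → essential)
  34 | 1-0010,10-010
  36 | 100100  (sole → essential)
  42 | 10-010  (sole → essential)
  47 | -01111  (sole → essential)
  48 | 1100-0,11000-
  50 | -10010,1-0010,1100-0
  55 | 110111  (sole → essential)
  60 | 111100  (sole → essential)
Essential prime implicants: -00001, -01111, 0-1000, 011-01, 10-010, 100100, 110111, 111100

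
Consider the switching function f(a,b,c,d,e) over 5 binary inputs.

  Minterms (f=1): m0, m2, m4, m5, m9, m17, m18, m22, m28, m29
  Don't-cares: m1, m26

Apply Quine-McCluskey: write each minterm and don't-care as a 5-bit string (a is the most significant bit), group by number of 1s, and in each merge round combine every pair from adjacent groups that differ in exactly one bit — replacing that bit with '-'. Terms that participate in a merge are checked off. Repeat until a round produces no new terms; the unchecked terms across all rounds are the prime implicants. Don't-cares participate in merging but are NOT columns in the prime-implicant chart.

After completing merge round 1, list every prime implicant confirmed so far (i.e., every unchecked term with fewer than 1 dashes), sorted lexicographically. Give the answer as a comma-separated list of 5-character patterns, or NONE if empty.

NONE

[col 0] 00000*, 00001*, 00010*, 00100*, 00101*, 01001*, 10001*, 10010*, 10110*, 11010*, 11100*, 11101*
[col 1] -0001, -0010, 0-001, 00-00*, 00-01*, 000-0, 0000-*, 0010-*, 1-010, 10-10, 1110-
[col 2] 00-0-
Prime implicants: -0001, -0010, 0-001, 00-0-, 000-0, 1-010, 10-10, 1110-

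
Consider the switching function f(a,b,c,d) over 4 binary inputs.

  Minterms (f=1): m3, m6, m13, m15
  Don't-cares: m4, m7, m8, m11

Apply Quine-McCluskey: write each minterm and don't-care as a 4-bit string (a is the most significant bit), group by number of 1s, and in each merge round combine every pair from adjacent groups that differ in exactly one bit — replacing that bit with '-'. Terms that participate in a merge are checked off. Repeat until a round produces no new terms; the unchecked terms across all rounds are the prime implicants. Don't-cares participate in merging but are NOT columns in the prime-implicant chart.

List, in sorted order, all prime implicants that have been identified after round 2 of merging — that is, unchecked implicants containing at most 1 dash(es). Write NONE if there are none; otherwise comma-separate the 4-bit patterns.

size-2^0 implicants → 0011(✓)  0100(✓)  0110(✓)  0111(✓)  1000  1011(✓)  1101(✓)  1111(✓)
size-2^1 implicants → -011(✓)  -111(✓)  0-11(✓)  01-0  011-  1-11(✓)  11-1
size-2^2 implicants → --11
Unchecked terms (primes): --11, 01-0, 011-, 1000, 11-1

01-0, 011-, 1000, 11-1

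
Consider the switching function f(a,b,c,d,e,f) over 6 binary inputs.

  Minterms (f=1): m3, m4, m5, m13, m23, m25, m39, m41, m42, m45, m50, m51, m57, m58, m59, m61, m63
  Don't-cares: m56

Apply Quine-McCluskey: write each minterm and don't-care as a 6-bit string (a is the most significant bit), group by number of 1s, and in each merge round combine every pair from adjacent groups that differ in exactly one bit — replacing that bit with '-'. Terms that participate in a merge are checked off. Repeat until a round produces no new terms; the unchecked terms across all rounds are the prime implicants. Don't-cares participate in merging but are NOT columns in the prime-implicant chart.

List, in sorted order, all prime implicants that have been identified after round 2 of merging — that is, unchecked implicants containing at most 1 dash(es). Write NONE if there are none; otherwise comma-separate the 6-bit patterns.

-01101, -11001, 00-101, 000011, 00010-, 010111, 1-1010, 100111

Round 0: 000011 000100✓ 000101✓ 001101✓ 010111 011001✓ 100111 101001✓ 101010✓ 101101✓ 110010✓ 110011✓ 111000✓ 111001✓ 111010✓ 111011✓ 111101✓ 111111✓
Round 1: -01101 -11001 00-101 00010- 1-1001✓ 1-1010 1-1101✓ 101-01✓ 11-010✓ 11-011✓ 11001-✓ 111-01✓ 111-11✓ 1110-0✓ 1110-1✓ 11100-✓ 11101-✓ 1111-1✓
Round 2: 1-1-01 11-01- 111--1 1110--
PIs = {-01101, -11001, 00-101, 000011, 00010-, 010111, 1-1-01, 1-1010, 100111, 11-01-, 111--1, 1110--}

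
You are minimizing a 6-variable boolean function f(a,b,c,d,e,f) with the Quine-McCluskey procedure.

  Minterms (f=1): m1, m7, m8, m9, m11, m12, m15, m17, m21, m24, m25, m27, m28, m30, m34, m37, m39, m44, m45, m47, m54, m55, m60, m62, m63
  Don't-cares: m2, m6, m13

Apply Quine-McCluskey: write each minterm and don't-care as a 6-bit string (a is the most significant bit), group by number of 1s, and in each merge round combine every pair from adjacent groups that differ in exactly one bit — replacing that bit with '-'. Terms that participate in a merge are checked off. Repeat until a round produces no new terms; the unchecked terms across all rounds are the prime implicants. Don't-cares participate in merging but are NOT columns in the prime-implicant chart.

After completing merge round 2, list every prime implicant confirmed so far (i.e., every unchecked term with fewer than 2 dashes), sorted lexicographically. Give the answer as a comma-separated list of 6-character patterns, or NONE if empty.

-00010, 000-10, 00011-, 010-01

[col 0] 000001*, 000010*, 000110*, 000111*, 001000*, 001001*, 001011*, 001100*, 001101*, 001111*, 010001*, 010101*, 011000*, 011001*, 011011*, 011100*, 011110*, 100010*, 100101*, 100111*, 101100*, 101101*, 101111*, 110110*, 110111*, 111100*, 111110*, 111111*
[col 1] -00010, -00111*, -01100*, -01101*, -01111*, -11100*, -11110*, 0-0001*, 0-1000*, 0-1001*, 0-1011*, 0-1100*, 00-001*, 00-111*, 000-10, 00011-, 001-00*, 001-01*, 001-11*, 0010-1*, 00100-*, 0011-1*, 00110-*, 01-001*, 010-01, 011-00*, 0110-1*, 01100-*, 0111-0*, 1-0111*, 1-1100*, 1-1111*, 10-101*, 10-111*, 1001-1*, 1011-1*, 10110-*, 11-110*, 11-111*, 11011-*, 1111-0*, 11111-*
[col 2] --1100, -0-111, -011-1, -0110-, -111-0, 0--001, 0-1-00, 0-10-1, 0-100-, 001--1, 001-0-, 1--111, 10-1-1, 11-11-
Prime implicants: --1100, -0-111, -00010, -011-1, -0110-, -111-0, 0--001, 0-1-00, 0-10-1, 0-100-, 000-10, 00011-, 001--1, 001-0-, 010-01, 1--111, 10-1-1, 11-11-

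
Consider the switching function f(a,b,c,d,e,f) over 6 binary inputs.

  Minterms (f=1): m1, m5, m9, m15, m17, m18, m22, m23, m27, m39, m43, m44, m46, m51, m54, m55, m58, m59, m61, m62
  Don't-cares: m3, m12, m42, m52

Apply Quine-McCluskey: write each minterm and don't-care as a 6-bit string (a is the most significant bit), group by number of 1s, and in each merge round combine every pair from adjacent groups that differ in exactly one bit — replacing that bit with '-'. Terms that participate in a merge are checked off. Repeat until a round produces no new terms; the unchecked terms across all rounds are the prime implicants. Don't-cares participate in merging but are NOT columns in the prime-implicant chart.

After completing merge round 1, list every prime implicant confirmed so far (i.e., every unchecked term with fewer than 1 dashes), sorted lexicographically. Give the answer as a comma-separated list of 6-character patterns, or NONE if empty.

Round 0: 000001✓ 000011✓ 000101✓ 001001✓ 001100✓ 001111 010001✓ 010010✓ 010110✓ 010111✓ 011011✓ 100111✓ 101010✓ 101011✓ 101100✓ 101110✓ 110011✓ 110100✓ 110110✓ 110111✓ 111010✓ 111011✓ 111101 111110✓
Round 1: -01100 -10110✓ -10111✓ -11011 0-0001 00-001 000-01 0000-1 010-10 01011-✓ 1-0111 1-1010✓ 1-1011✓ 1-1110✓ 101-10✓ 10101-✓ 1011-0 11-011 11-110 110-11 1101-0 11011-✓ 111-10✓ 11101-✓
Round 2: -1011- 1-1-10 1-101-
PIs = {-01100, -1011-, -11011, 0-0001, 00-001, 000-01, 0000-1, 001111, 010-10, 1-0111, 1-1-10, 1-101-, 1011-0, 11-011, 11-110, 110-11, 1101-0, 111101}

001111, 111101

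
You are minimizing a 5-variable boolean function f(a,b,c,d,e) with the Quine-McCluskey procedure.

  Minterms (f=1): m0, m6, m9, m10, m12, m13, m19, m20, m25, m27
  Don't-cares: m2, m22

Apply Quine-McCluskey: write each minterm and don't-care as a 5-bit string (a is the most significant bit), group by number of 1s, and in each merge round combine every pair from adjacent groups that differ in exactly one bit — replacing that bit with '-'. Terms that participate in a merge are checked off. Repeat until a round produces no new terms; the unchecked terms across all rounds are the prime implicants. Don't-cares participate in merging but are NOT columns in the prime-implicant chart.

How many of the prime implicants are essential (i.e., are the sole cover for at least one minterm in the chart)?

Round 0: 00000✓ 00010✓ 00110✓ 01001✓ 01010✓ 01100✓ 01101✓ 10011✓ 10100✓ 10110✓ 11001✓ 11011✓
Round 1: -0110 -1001 0-010 00-10 000-0 01-01 0110- 1-011 101-0 110-1
PIs = {-0110, -1001, 0-010, 00-10, 000-0, 01-01, 0110-, 1-011, 101-0, 110-1}
Coverage chart:
  m0: 000-0 ←essential
  m6: -0110,00-10
  m9: -1001,01-01
  m10: 0-010 ←essential
  m12: 0110- ←essential
  m13: 01-01,0110-
  m19: 1-011 ←essential
  m20: 101-0 ←essential
  m25: -1001,110-1
  m27: 1-011,110-1
Essential: 0-010, 000-0, 0110-, 1-011, 101-0

5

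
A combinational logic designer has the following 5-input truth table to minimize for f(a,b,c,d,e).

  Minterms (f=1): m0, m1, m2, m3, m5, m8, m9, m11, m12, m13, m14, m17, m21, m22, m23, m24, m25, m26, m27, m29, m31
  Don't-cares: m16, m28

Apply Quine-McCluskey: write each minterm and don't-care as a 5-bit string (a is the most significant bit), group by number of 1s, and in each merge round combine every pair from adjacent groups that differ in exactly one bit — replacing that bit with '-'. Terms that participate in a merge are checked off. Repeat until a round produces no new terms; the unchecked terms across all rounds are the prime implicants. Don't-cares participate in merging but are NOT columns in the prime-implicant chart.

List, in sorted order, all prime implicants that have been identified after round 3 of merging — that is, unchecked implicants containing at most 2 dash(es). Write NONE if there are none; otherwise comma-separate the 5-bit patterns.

-10-1, 0-0-1, 000--, 011-0, 1-1-1, 1011-, 11--1, 110--

size-2^0 implicants → 00000(✓)  00001(✓)  00010(✓)  00011(✓)  00101(✓)  01000(✓)  01001(✓)  01011(✓)  01100(✓)  01101(✓)  01110(✓)  10000(✓)  10001(✓)  10101(✓)  10110(✓)  10111(✓)  11000(✓)  11001(✓)  11010(✓)  11011(✓)  11100(✓)  11101(✓)  11111(✓)
size-2^1 implicants → -0000(✓)  -0001(✓)  -0101(✓)  -1000(✓)  -1001(✓)  -1011(✓)  -1100(✓)  -1101(✓)  0-000(✓)  0-001(✓)  0-011(✓)  0-101(✓)  00-01(✓)  000-0(✓)  000-1(✓)  0000-(✓)  0001-(✓)  01-00(✓)  01-01(✓)  010-1(✓)  0100-(✓)  011-0  0110-(✓)  1-000(✓)  1-001(✓)  1-101(✓)  1-111(✓)  10-01(✓)  1000-(✓)  101-1(✓)  1011-  11-00(✓)  11-01(✓)  11-11(✓)  110-0(✓)  110-1(✓)  1100-(✓)  1101-(✓)  111-1(✓)  1110-(✓)
size-2^2 implicants → --000(✓)  --001(✓)  --101(✓)  -0-01(✓)  -000-(✓)  -1-00(✓)  -1-01(✓)  -10-1  -100-(✓)  -110-(✓)  0--01(✓)  0-0-1  0-00-(✓)  000--  01-0-(✓)  1--01(✓)  1-00-(✓)  1-1-1  11--1  11-0-(✓)  110--
size-2^3 implicants → ---01  --00-  -1-0-
Unchecked terms (primes): ---01, --00-, -1-0-, -10-1, 0-0-1, 000--, 011-0, 1-1-1, 1011-, 11--1, 110--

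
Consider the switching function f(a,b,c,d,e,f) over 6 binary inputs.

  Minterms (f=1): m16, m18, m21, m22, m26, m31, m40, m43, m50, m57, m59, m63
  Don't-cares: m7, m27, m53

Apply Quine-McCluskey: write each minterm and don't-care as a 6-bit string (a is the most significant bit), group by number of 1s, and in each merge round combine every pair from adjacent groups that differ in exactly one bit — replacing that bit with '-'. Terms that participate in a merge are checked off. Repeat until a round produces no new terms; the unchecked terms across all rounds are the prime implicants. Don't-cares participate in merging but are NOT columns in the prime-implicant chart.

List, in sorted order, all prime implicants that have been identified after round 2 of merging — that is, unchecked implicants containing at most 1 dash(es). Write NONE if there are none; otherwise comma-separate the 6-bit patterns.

-10010, -10101, 000111, 01-010, 010-10, 0100-0, 01101-, 1-1011, 101000, 1110-1

Round 0: 000111 010000✓ 010010✓ 010101✓ 010110✓ 011010✓ 011011✓ 011111✓ 101000 101011✓ 110010✓ 110101✓ 111001✓ 111011✓ 111111✓
Round 1: -10010 -10101 -11011✓ -11111✓ 01-010 010-10 0100-0 011-11✓ 01101- 1-1011 111-11✓ 1110-1
Round 2: -11-11
PIs = {-10010, -10101, -11-11, 000111, 01-010, 010-10, 0100-0, 01101-, 1-1011, 101000, 1110-1}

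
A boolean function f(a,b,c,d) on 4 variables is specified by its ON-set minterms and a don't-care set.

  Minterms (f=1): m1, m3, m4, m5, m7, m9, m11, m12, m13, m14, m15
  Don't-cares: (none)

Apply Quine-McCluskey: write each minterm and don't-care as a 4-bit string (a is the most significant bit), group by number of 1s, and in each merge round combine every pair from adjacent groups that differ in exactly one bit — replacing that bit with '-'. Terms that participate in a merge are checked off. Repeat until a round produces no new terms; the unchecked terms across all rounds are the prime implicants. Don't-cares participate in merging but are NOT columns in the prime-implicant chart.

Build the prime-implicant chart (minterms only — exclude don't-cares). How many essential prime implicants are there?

size-2^0 implicants → 0001(✓)  0011(✓)  0100(✓)  0101(✓)  0111(✓)  1001(✓)  1011(✓)  1100(✓)  1101(✓)  1110(✓)  1111(✓)
size-2^1 implicants → -001(✓)  -011(✓)  -100(✓)  -101(✓)  -111(✓)  0-01(✓)  0-11(✓)  00-1(✓)  01-1(✓)  010-(✓)  1-01(✓)  1-11(✓)  10-1(✓)  11-0(✓)  11-1(✓)  110-(✓)  111-(✓)
size-2^2 implicants → --01(✓)  --11(✓)  -0-1(✓)  -1-1(✓)  -10-  0--1(✓)  1--1(✓)  11--
size-2^3 implicants → ---1
Unchecked terms (primes): ---1, -10-, 11--
Minterm coverage:
  m1 ⊆ ---1 [E]
  m3 ⊆ ---1 [E]
  m4 ⊆ -10- [E]
  m5 ⊆ ---1,-10-
  m7 ⊆ ---1 [E]
  m9 ⊆ ---1 [E]
  m11 ⊆ ---1 [E]
  m12 ⊆ -10-,11--
  m13 ⊆ ---1,-10-,11--
  m14 ⊆ 11-- [E]
  m15 ⊆ ---1,11--
E = {---1, -10-, 11--}

3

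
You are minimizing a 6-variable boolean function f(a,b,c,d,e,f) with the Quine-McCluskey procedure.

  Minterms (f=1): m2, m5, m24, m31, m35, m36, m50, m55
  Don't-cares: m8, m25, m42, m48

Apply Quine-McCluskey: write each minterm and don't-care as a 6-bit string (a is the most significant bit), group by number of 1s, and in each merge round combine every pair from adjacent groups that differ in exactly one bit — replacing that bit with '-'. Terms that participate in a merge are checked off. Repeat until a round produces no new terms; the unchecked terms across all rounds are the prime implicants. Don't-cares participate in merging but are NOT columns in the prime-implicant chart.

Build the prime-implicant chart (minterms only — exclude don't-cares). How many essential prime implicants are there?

size-2^0 implicants → 000010  000101  001000(✓)  011000(✓)  011001(✓)  011111  100011  100100  101010  110000(✓)  110010(✓)  110111
size-2^1 implicants → 0-1000  01100-  1100-0
Unchecked terms (primes): 0-1000, 000010, 000101, 01100-, 011111, 100011, 100100, 101010, 1100-0, 110111
Minterm coverage:
  m2 ⊆ 000010 [E]
  m5 ⊆ 000101 [E]
  m24 ⊆ 0-1000,01100-
  m31 ⊆ 011111 [E]
  m35 ⊆ 100011 [E]
  m36 ⊆ 100100 [E]
  m50 ⊆ 1100-0 [E]
  m55 ⊆ 110111 [E]
E = {000010, 000101, 011111, 100011, 100100, 1100-0, 110111}

7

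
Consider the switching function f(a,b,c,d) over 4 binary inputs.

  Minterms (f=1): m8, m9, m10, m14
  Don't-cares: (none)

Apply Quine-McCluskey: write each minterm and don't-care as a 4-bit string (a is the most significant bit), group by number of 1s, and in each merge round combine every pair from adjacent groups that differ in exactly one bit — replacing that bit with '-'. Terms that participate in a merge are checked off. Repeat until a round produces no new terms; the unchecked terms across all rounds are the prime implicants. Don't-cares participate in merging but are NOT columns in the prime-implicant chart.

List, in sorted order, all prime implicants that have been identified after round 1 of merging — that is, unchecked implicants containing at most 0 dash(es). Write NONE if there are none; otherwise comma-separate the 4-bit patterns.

Round 0: 1000✓ 1001✓ 1010✓ 1110✓
Round 1: 1-10 10-0 100-
PIs = {1-10, 10-0, 100-}

NONE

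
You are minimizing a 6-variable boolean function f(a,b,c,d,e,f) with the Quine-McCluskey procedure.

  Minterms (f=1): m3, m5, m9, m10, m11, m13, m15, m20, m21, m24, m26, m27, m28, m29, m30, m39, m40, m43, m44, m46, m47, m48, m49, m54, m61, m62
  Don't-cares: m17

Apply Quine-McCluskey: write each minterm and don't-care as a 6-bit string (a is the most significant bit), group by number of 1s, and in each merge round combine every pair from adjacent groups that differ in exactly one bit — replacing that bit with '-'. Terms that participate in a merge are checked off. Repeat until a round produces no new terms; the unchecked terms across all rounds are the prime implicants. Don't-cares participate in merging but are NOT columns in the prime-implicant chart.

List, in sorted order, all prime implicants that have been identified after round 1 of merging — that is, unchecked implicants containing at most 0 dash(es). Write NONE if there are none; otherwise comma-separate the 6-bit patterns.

NONE

Round 0: 000011✓ 000101✓ 001001✓ 001010✓ 001011✓ 001101✓ 001111✓ 010001✓ 010100✓ 010101✓ 011000✓ 011010✓ 011011✓ 011100✓ 011101✓ 011110✓ 100111✓ 101000✓ 101011✓ 101100✓ 101110✓ 101111✓ 110000✓ 110001✓ 110110✓ 111101✓ 111110✓
Round 1: -01011✓ -01111✓ -10001 -11101 -11110 0-0101✓ 0-1010✓ 0-1011✓ 0-1101✓ 00-011 00-101✓ 001-01✓ 001-11✓ 0010-1✓ 00101-✓ 0011-1✓ 01-100✓ 01-101✓ 010-01 01010-✓ 011-00✓ 011-10✓ 0110-0✓ 01101-✓ 0111-0✓ 01110-✓ 1-1110 10-111 101-00 101-11✓ 1011-0 10111- 11-110 11000-
Round 2: -01-11 0--101 0-101- 001--1 01-10- 011--0
PIs = {-01-11, -10001, -11101, -11110, 0--101, 0-101-, 00-011, 001--1, 01-10-, 010-01, 011--0, 1-1110, 10-111, 101-00, 1011-0, 10111-, 11-110, 11000-}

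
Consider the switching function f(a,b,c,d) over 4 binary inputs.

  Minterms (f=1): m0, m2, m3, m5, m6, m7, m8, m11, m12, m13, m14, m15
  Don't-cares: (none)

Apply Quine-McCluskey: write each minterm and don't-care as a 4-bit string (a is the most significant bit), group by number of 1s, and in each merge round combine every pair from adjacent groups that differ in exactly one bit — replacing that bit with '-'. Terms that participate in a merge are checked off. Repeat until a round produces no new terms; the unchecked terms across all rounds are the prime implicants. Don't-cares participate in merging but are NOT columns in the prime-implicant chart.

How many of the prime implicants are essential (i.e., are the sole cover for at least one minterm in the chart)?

Round 0: 0000✓ 0010✓ 0011✓ 0101✓ 0110✓ 0111✓ 1000✓ 1011✓ 1100✓ 1101✓ 1110✓ 1111✓
Round 1: -000 -011✓ -101✓ -110✓ -111✓ 0-10✓ 0-11✓ 00-0 001-✓ 01-1✓ 011-✓ 1-00 1-11✓ 11-0✓ 11-1✓ 110-✓ 111-✓
Round 2: --11 -1-1 -11- 0-1- 11--
PIs = {--11, -000, -1-1, -11-, 0-1-, 00-0, 1-00, 11--}
Coverage chart:
  m0: -000,00-0
  m2: 0-1-,00-0
  m3: --11,0-1-
  m5: -1-1 ←essential
  m6: -11-,0-1-
  m7: --11,-1-1,-11-,0-1-
  m8: -000,1-00
  m11: --11 ←essential
  m12: 1-00,11--
  m13: -1-1,11--
  m14: -11-,11--
  m15: --11,-1-1,-11-,11--
Essential: --11, -1-1

2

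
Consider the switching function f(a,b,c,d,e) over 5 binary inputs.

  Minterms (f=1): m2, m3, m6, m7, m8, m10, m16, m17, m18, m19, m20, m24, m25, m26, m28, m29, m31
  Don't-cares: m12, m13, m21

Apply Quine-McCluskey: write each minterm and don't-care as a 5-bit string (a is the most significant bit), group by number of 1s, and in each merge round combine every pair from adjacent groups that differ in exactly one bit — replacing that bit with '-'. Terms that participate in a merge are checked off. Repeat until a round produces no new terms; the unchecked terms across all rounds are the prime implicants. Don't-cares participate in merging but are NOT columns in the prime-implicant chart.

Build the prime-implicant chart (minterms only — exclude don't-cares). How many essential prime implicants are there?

3

[col 0] 00010*, 00011*, 00110*, 00111*, 01000*, 01010*, 01100*, 01101*, 10000*, 10001*, 10010*, 10011*, 10100*, 10101*, 11000*, 11001*, 11010*, 11100*, 11101*, 11111*
[col 1] -0010*, -0011*, -1000*, -1010*, -1100*, -1101*, 0-010*, 00-10*, 00-11*, 0001-*, 0011-*, 01-00*, 010-0*, 0110-*, 1-000*, 1-001*, 1-010*, 1-100*, 1-101*, 10-00*, 10-01*, 100-0*, 100-1*, 1000-*, 1001-*, 1010-*, 11-00*, 11-01*, 110-0*, 1100-*, 111-1, 1110-*
[col 2] --010, -001-, -1-00, -10-0, -110-, 00-1-, 1--00*, 1--01*, 1-0-0, 1-00-*, 1-10-*, 10-0-*, 100--, 11-0-*
[col 3] 1--0-
Prime implicants: --010, -001-, -1-00, -10-0, -110-, 00-1-, 1--0-, 1-0-0, 100--, 111-1
PI chart (minterm → PIs covering it):
  2 | --010,-001-,00-1-
  3 | -001-,00-1-
  6 | 00-1-  (sole → essential)
  7 | 00-1-  (sole → essential)
  8 | -1-00,-10-0
  10 | --010,-10-0
  16 | 1--0-,1-0-0,100--
  17 | 1--0-,100--
  18 | --010,-001-,1-0-0,100--
  19 | -001-,100--
  20 | 1--0-  (sole → essential)
  24 | -1-00,-10-0,1--0-,1-0-0
  25 | 1--0-  (sole → essential)
  26 | --010,-10-0,1-0-0
  28 | -1-00,-110-,1--0-
  29 | -110-,1--0-,111-1
  31 | 111-1  (sole → essential)
Essential prime implicants: 00-1-, 1--0-, 111-1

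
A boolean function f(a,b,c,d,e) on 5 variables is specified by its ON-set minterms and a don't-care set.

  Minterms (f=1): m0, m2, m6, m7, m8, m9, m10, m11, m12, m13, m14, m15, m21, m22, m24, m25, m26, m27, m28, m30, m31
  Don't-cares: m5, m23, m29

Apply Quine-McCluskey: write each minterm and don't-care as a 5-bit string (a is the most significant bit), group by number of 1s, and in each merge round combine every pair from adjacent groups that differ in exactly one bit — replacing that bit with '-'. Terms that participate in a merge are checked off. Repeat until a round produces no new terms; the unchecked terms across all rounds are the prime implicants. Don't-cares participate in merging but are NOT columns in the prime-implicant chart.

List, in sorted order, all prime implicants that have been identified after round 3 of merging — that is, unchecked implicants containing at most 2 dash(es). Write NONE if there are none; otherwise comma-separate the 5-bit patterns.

[col 0] 00000*, 00010*, 00101*, 00110*, 00111*, 01000*, 01001*, 01010*, 01011*, 01100*, 01101*, 01110*, 01111*, 10101*, 10110*, 10111*, 11000*, 11001*, 11010*, 11011*, 11100*, 11101*, 11110*, 11111*
[col 1] -0101*, -0110*, -0111*, -1000*, -1001*, -1010*, -1011*, -1100*, -1101*, -1110*, -1111*, 0-000*, 0-010*, 0-101*, 0-110*, 0-111*, 00-10*, 000-0*, 001-1*, 0011-*, 01-00*, 01-01*, 01-10*, 01-11*, 010-0*, 010-1*, 0100-*, 0101-*, 011-0*, 011-1*, 0110-*, 0111-*, 1-101*, 1-110*, 1-111*, 101-1*, 1011-*, 11-00*, 11-01*, 11-10*, 11-11*, 110-0*, 110-1*, 1100-*, 1101-*, 111-0*, 111-1*, 1110-*, 1111-*
[col 2] --101*, --110*, --111*, -01-1*, -011-*, -1-00*, -1-01*, -1-10*, -1-11*, -10-0*, -10-1*, -100-*, -101-*, -11-0*, -11-1*, -110-*, -111-*, 0--10, 0-0-0, 0-1-1*, 0-11-*, 01--0*, 01--1*, 01-0-*, 01-1-*, 010--*, 011--*, 1-1-1*, 1-11-*, 11--0*, 11--1*, 11-0-*, 11-1-*, 110--*, 111--*
[col 3] --1-1, --11-, -1--0*, -1--1*, -1-0-*, -1-1-*, -10--*, -11--*, 01---*, 11---*
[col 4] -1---
Prime implicants: --1-1, --11-, -1---, 0--10, 0-0-0

0--10, 0-0-0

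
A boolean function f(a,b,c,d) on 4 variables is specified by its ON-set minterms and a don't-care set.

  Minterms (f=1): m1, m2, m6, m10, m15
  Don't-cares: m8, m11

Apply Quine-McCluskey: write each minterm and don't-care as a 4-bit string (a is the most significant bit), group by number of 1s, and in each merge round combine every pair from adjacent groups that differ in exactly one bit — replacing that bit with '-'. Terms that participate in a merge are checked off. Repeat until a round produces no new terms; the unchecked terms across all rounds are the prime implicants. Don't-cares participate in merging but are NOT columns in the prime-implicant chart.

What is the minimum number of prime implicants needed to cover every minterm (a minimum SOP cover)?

Round 0: 0001 0010✓ 0110✓ 1000✓ 1010✓ 1011✓ 1111✓
Round 1: -010 0-10 1-11 10-0 101-
PIs = {-010, 0-10, 0001, 1-11, 10-0, 101-}
Coverage chart:
  m1: 0001 ←essential
  m2: -010,0-10
  m6: 0-10 ←essential
  m10: -010,10-0,101-
  m15: 1-11 ←essential
Essential: 0-10, 0001, 1-11
Petrick residual → -010
Min cover (4 terms): b'cd' + a'cd' + a'b'c'd + acd

4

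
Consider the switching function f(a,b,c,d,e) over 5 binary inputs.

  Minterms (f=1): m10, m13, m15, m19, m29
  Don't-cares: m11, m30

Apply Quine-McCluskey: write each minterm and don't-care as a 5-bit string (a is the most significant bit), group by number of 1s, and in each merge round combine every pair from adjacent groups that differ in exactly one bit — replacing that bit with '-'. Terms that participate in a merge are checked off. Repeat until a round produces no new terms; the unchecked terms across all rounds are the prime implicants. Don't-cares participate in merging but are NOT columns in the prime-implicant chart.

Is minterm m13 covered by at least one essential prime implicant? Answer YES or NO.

Round 0: 01010✓ 01011✓ 01101✓ 01111✓ 10011 11101✓ 11110
Round 1: -1101 01-11 0101- 011-1
PIs = {-1101, 01-11, 0101-, 011-1, 10011, 11110}
Coverage chart:
  m10: 0101- ←essential
  m13: -1101,011-1
  m15: 01-11,011-1
  m19: 10011 ←essential
  m29: -1101 ←essential
Essential: -1101, 0101-, 10011

YES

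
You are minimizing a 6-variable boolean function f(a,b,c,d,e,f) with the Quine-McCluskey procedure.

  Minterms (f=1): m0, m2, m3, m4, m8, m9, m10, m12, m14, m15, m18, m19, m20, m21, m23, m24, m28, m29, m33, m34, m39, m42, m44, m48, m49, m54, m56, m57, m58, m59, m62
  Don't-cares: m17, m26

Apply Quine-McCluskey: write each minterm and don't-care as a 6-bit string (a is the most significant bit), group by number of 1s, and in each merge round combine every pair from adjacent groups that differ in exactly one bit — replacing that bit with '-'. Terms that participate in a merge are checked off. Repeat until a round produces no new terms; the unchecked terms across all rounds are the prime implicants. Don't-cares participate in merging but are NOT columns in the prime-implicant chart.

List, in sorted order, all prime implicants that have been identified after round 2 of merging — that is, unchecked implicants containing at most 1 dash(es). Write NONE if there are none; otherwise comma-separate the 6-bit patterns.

Round 0: 000000✓ 000010✓ 000011✓ 000100✓ 001000✓ 001001✓ 001010✓ 001100✓ 001110✓ 001111✓ 010001✓ 010010✓ 010011✓ 010100✓ 010101✓ 010111✓ 011000✓ 011010✓ 011100✓ 011101✓ 100001✓ 100010✓ 100111 101010✓ 101100✓ 110000✓ 110001✓ 110110✓ 111000✓ 111001✓ 111010✓ 111011✓ 111110✓
Round 1: -00010✓ -01010✓ -01100 -10001 -11000✓ -11010✓ 0-0010✓ 0-0011✓ 0-0100✓ 0-1000✓ 0-1010✓ 0-1100✓ 00-000✓ 00-010✓ 00-100✓ 000-00✓ 0000-0✓ 00001-✓ 001-00✓ 001-10✓ 0010-0✓ 00100- 0011-0✓ 00111- 01-010✓ 01-100✓ 01-101✓ 010-01✓ 010-11✓ 0100-1✓ 01001-✓ 0101-1✓ 01010-✓ 011-00✓ 0110-0✓ 01110-✓ 1-0001 1-1010✓ 10-010✓ 11-000✓ 11-001✓ 11-110 11000-✓ 111-10 1110-0✓ 1110-1✓ 11100-✓ 11101-✓
Round 2: --1010 -0-010 -110-0 0--010 0--100 0-001- 0-1-00 0-10-0 00--00 00-0-0 001--0 01-10- 010--1 11-00- 1110--
PIs = {--1010, -0-010, -01100, -10001, -110-0, 0--010, 0--100, 0-001-, 0-1-00, 0-10-0, 00--00, 00-0-0, 001--0, 00100-, 00111-, 01-10-, 010--1, 1-0001, 100111, 11-00-, 11-110, 111-10, 1110--}

-01100, -10001, 00100-, 00111-, 1-0001, 100111, 11-110, 111-10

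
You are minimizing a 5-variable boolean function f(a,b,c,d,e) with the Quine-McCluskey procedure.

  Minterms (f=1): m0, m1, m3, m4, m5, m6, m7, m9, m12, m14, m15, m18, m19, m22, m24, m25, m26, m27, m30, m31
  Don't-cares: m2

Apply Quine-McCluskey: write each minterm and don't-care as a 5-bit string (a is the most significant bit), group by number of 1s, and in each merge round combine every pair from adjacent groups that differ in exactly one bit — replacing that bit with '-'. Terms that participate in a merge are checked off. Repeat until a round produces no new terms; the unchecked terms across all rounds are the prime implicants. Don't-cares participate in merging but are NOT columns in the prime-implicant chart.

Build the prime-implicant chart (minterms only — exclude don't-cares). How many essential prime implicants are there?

3

size-2^0 implicants → 00000(✓)  00001(✓)  00010(✓)  00011(✓)  00100(✓)  00101(✓)  00110(✓)  00111(✓)  01001(✓)  01100(✓)  01110(✓)  01111(✓)  10010(✓)  10011(✓)  10110(✓)  11000(✓)  11001(✓)  11010(✓)  11011(✓)  11110(✓)  11111(✓)
size-2^1 implicants → -0010(✓)  -0011(✓)  -0110(✓)  -1001  -1110(✓)  -1111(✓)  0-001  0-100(✓)  0-110(✓)  0-111(✓)  00-00(✓)  00-01(✓)  00-10(✓)  00-11(✓)  000-0(✓)  000-1(✓)  0000-(✓)  0001-(✓)  001-0(✓)  001-1(✓)  0010-(✓)  0011-(✓)  011-0(✓)  0111-(✓)  1-010(✓)  1-011(✓)  1-110(✓)  10-10(✓)  1001-(✓)  11-10(✓)  11-11(✓)  110-0(✓)  110-1(✓)  1100-(✓)  1101-(✓)  1111-(✓)
size-2^2 implicants → --110  -0-10  -001-  -111-  0-1-0  0-11-  00--0(✓)  00--1(✓)  00-0-(✓)  00-1-(✓)  000--(✓)  001--(✓)  1--10  1-01-  11-1-  110--
size-2^3 implicants → 00---
Unchecked terms (primes): --110, -0-10, -001-, -1001, -111-, 0-001, 0-1-0, 0-11-, 00---, 1--10, 1-01-, 11-1-, 110--
Minterm coverage:
  m0 ⊆ 00--- [E]
  m1 ⊆ 0-001,00---
  m3 ⊆ -001-,00---
  m4 ⊆ 0-1-0,00---
  m5 ⊆ 00--- [E]
  m6 ⊆ --110,-0-10,0-1-0,0-11-,00---
  m7 ⊆ 0-11-,00---
  m9 ⊆ -1001,0-001
  m12 ⊆ 0-1-0 [E]
  m14 ⊆ --110,-111-,0-1-0,0-11-
  m15 ⊆ -111-,0-11-
  m18 ⊆ -0-10,-001-,1--10,1-01-
  m19 ⊆ -001-,1-01-
  m22 ⊆ --110,-0-10,1--10
  m24 ⊆ 110-- [E]
  m25 ⊆ -1001,110--
  m26 ⊆ 1--10,1-01-,11-1-,110--
  m27 ⊆ 1-01-,11-1-,110--
  m30 ⊆ --110,-111-,1--10,11-1-
  m31 ⊆ -111-,11-1-
E = {0-1-0, 00---, 110--}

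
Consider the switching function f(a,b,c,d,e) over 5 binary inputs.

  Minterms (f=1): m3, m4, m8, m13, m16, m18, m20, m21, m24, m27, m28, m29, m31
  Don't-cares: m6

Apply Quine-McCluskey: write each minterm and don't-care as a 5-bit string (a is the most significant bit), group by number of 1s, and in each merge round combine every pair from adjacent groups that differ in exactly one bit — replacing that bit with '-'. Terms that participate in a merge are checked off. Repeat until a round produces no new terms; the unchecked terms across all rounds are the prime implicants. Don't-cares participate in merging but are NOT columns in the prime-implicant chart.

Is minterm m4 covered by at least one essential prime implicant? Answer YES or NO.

Round 0: 00011 00100✓ 00110✓ 01000✓ 01101✓ 10000✓ 10010✓ 10100✓ 10101✓ 11000✓ 11011✓ 11100✓ 11101✓ 11111✓
Round 1: -0100 -1000 -1101 001-0 1-000✓ 1-100✓ 1-101✓ 10-00✓ 100-0 1010-✓ 11-00✓ 11-11 111-1 1110-✓
Round 2: 1--00 1-10-
PIs = {-0100, -1000, -1101, 00011, 001-0, 1--00, 1-10-, 100-0, 11-11, 111-1}
Coverage chart:
  m3: 00011 ←essential
  m4: -0100,001-0
  m8: -1000 ←essential
  m13: -1101 ←essential
  m16: 1--00,100-0
  m18: 100-0 ←essential
  m20: -0100,1--00,1-10-
  m21: 1-10- ←essential
  m24: -1000,1--00
  m27: 11-11 ←essential
  m28: 1--00,1-10-
  m29: -1101,1-10-,111-1
  m31: 11-11,111-1
Essential: -1000, -1101, 00011, 1-10-, 100-0, 11-11

NO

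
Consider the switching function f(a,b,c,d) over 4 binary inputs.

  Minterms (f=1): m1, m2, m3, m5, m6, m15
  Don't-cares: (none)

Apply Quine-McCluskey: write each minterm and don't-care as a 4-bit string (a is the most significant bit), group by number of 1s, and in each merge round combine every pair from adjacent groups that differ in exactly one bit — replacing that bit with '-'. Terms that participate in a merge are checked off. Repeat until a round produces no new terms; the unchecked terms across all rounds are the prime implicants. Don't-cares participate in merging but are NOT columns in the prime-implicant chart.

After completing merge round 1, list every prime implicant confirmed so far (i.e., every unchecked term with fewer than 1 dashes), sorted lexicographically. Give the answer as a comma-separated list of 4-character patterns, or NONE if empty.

1111

size-2^0 implicants → 0001(✓)  0010(✓)  0011(✓)  0101(✓)  0110(✓)  1111
size-2^1 implicants → 0-01  0-10  00-1  001-
Unchecked terms (primes): 0-01, 0-10, 00-1, 001-, 1111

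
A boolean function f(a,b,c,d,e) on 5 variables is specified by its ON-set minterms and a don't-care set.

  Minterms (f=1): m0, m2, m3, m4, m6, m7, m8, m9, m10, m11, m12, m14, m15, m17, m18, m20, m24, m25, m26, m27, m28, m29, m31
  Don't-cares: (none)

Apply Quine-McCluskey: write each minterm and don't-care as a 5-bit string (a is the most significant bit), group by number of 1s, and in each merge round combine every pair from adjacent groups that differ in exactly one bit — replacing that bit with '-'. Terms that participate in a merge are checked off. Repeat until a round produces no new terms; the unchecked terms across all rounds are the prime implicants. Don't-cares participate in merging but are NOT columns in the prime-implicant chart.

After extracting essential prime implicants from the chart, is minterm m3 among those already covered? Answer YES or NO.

YES

size-2^0 implicants → 00000(✓)  00010(✓)  00011(✓)  00100(✓)  00110(✓)  00111(✓)  01000(✓)  01001(✓)  01010(✓)  01011(✓)  01100(✓)  01110(✓)  01111(✓)  10001(✓)  10010(✓)  10100(✓)  11000(✓)  11001(✓)  11010(✓)  11011(✓)  11100(✓)  11101(✓)  11111(✓)
size-2^1 implicants → -0010(✓)  -0100(✓)  -1000(✓)  -1001(✓)  -1010(✓)  -1011(✓)  -1100(✓)  -1111(✓)  0-000(✓)  0-010(✓)  0-011(✓)  0-100(✓)  0-110(✓)  0-111(✓)  00-00(✓)  00-10(✓)  00-11(✓)  000-0(✓)  0001-(✓)  001-0(✓)  0011-(✓)  01-00(✓)  01-10(✓)  01-11(✓)  010-0(✓)  010-1(✓)  0100-(✓)  0101-(✓)  011-0(✓)  0111-(✓)  1-001  1-010(✓)  1-100(✓)  11-00(✓)  11-01(✓)  11-11(✓)  110-0(✓)  110-1(✓)  1100-(✓)  1101-(✓)  111-1(✓)  1110-(✓)
size-2^2 implicants → --010  --100  -1-00  -1-11  -10-0(✓)  -10-1(✓)  -100-(✓)  -101-(✓)  0--00(✓)  0--10(✓)  0--11(✓)  0-0-0(✓)  0-01-(✓)  0-1-0(✓)  0-11-(✓)  00--0(✓)  00-1-(✓)  01--0(✓)  01-1-(✓)  010--(✓)  11--1  11-0-  110--(✓)
size-2^3 implicants → -10--  0---0  0--1-
Unchecked terms (primes): --010, --100, -1-00, -1-11, -10--, 0---0, 0--1-, 1-001, 11--1, 11-0-
Minterm coverage:
  m0 ⊆ 0---0 [E]
  m2 ⊆ --010,0---0,0--1-
  m3 ⊆ 0--1- [E]
  m4 ⊆ --100,0---0
  m6 ⊆ 0---0,0--1-
  m7 ⊆ 0--1- [E]
  m8 ⊆ -1-00,-10--,0---0
  m9 ⊆ -10-- [E]
  m10 ⊆ --010,-10--,0---0,0--1-
  m11 ⊆ -1-11,-10--,0--1-
  m12 ⊆ --100,-1-00,0---0
  m14 ⊆ 0---0,0--1-
  m15 ⊆ -1-11,0--1-
  m17 ⊆ 1-001 [E]
  m18 ⊆ --010 [E]
  m20 ⊆ --100 [E]
  m24 ⊆ -1-00,-10--,11-0-
  m25 ⊆ -10--,1-001,11--1,11-0-
  m26 ⊆ --010,-10--
  m27 ⊆ -1-11,-10--,11--1
  m28 ⊆ --100,-1-00,11-0-
  m29 ⊆ 11--1,11-0-
  m31 ⊆ -1-11,11--1
E = {--010, --100, -10--, 0---0, 0--1-, 1-001}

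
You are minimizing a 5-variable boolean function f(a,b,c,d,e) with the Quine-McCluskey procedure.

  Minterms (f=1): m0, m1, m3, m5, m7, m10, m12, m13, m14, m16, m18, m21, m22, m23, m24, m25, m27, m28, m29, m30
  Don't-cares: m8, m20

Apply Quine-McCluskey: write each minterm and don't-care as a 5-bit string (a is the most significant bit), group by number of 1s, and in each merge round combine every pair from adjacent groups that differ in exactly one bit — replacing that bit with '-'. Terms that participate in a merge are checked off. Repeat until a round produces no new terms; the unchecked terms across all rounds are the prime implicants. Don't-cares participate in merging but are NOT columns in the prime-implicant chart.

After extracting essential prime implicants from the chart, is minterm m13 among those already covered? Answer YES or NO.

Round 0: 00000✓ 00001✓ 00011✓ 00101✓ 00111✓ 01000✓ 01010✓ 01100✓ 01101✓ 01110✓ 10000✓ 10010✓ 10100✓ 10101✓ 10110✓ 10111✓ 11000✓ 11001✓ 11011✓ 11100✓ 11101✓ 11110✓
Round 1: -0000✓ -0101✓ -0111✓ -1000✓ -1100✓ -1101✓ -1110✓ 0-000✓ 0-101✓ 00-01✓ 00-11✓ 000-1✓ 0000- 001-1✓ 01-00✓ 01-10✓ 010-0✓ 011-0✓ 0110-✓ 1-000✓ 1-100✓ 1-101✓ 1-110✓ 10-00✓ 10-10✓ 100-0✓ 101-0✓ 101-1✓ 1010-✓ 1011-✓ 11-00✓ 11-01✓ 110-1 1100-✓ 111-0✓ 1110-✓
Round 2: --000 --101 -01-1 -1-00 -11-0 -110- 00--1 01--0 1--00 1-1-0 1-10- 10--0 101-- 11-0-
PIs = {--000, --101, -01-1, -1-00, -11-0, -110-, 00--1, 0000-, 01--0, 1--00, 1-1-0, 1-10-, 10--0, 101--, 11-0-, 110-1}
Coverage chart:
  m0: --000,0000-
  m1: 00--1,0000-
  m3: 00--1 ←essential
  m5: --101,-01-1,00--1
  m7: -01-1,00--1
  m10: 01--0 ←essential
  m12: -1-00,-11-0,-110-,01--0
  m13: --101,-110-
  m14: -11-0,01--0
  m16: --000,1--00,10--0
  m18: 10--0 ←essential
  m21: --101,-01-1,1-10-,101--
  m22: 1-1-0,10--0,101--
  m23: -01-1,101--
  m24: --000,-1-00,1--00,11-0-
  m25: 11-0-,110-1
  m27: 110-1 ←essential
  m28: -1-00,-11-0,-110-,1--00,1-1-0,1-10-,11-0-
  m29: --101,-110-,1-10-,11-0-
  m30: -11-0,1-1-0
Essential: 00--1, 01--0, 10--0, 110-1

NO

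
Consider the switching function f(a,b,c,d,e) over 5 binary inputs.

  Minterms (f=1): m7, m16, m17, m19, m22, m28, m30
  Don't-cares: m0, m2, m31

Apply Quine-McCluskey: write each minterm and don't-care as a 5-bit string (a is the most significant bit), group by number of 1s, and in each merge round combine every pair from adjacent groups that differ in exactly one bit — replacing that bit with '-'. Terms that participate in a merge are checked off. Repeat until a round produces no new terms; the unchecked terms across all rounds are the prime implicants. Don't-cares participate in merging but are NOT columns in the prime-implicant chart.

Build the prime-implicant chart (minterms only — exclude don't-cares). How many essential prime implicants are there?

size-2^0 implicants → 00000(✓)  00010(✓)  00111  10000(✓)  10001(✓)  10011(✓)  10110(✓)  11100(✓)  11110(✓)  11111(✓)
size-2^1 implicants → -0000  000-0  1-110  100-1  1000-  111-0  1111-
Unchecked terms (primes): -0000, 000-0, 00111, 1-110, 100-1, 1000-, 111-0, 1111-
Minterm coverage:
  m7 ⊆ 00111 [E]
  m16 ⊆ -0000,1000-
  m17 ⊆ 100-1,1000-
  m19 ⊆ 100-1 [E]
  m22 ⊆ 1-110 [E]
  m28 ⊆ 111-0 [E]
  m30 ⊆ 1-110,111-0,1111-
E = {00111, 1-110, 100-1, 111-0}

4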